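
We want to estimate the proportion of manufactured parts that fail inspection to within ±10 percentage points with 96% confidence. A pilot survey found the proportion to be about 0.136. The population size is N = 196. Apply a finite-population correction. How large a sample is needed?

For a proportion with margin E = 0.1 at 96% confidence, z = 2.054.
n = p̂(1−p̂)(z/E)² = 0.136 × 0.864 × (2.054/0.1)² = 49.57 — call this n₀.
Finite-population correction with N = 196: n = n₀ / (1 + (n₀−1)/N) = 49.57 / 1.248 = 39.72
Round up: n = 40.

40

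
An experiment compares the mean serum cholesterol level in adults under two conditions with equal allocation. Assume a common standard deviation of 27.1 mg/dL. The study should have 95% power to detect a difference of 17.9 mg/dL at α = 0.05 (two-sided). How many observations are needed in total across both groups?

For two equal groups, n per group = 2·((z_{α/2} + z_β)·σ/δ)².
z_{α/2} = 1.960; z_β = 1.645 (power 95%).
n = 2 × (3.605 × 27.1 / 17.9)² = 2 × 29.79 = 59.58
Round up: n = 60 per group.
Total across both groups: 2 × 60 = 120.

120 total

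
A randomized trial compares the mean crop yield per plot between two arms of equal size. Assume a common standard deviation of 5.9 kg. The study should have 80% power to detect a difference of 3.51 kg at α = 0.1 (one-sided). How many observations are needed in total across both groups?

52 total

For two equal groups, n per group = 2·((z_α + z_β)·σ/δ)².
z_α = 1.282; z_β = 0.842 (power 80%).
n = 2 × (2.124 × 5.9 / 3.51)² = 2 × 12.75 = 25.50
Round up: n = 26 per group.
Total across both groups: 2 × 26 = 52.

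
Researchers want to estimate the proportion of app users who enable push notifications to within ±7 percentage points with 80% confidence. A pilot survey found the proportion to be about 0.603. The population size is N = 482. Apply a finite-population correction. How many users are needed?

For a proportion with margin E = 0.07 at 80% confidence, z = 1.282.
n = p̂(1−p̂)(z/E)² = 0.603 × 0.397 × (1.282/0.07)² = 80.29 — call this n₀.
Finite-population correction with N = 482: n = n₀ / (1 + (n₀−1)/N) = 80.29 / 1.165 = 68.92
Round up: n = 69.

69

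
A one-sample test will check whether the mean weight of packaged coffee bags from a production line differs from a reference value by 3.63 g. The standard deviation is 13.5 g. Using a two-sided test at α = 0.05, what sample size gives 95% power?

n = 180

For a one-sample z-test, n = ((z_{α/2} + z_β)·σ/δ)².
z_{α/2} = 1.960 (two-sided α = 0.05); z_β = 1.645 (power 95% → β = 0.05).
n = (3.605 × 13.5 / 3.63)² = 179.75
Round up: n = 180.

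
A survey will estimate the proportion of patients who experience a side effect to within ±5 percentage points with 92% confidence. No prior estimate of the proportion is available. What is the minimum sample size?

For a proportion with margin E = 0.05 at 92% confidence, z = 1.751.
With no prior estimate, use p = 0.5, which maximizes p(1−p) at 0.25.
n = 0.25 × (z/E)² = 0.25 × (1.751/0.05)² = 306.60
Round up: n = 307.

307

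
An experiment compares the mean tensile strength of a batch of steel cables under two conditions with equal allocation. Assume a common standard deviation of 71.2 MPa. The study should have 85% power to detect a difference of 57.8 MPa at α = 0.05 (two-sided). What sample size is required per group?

28 per group

For two equal groups, n per group = 2·((z_{α/2} + z_β)·σ/δ)².
z_{α/2} = 1.960; z_β = 1.036 (power 85%).
n = 2 × (2.996 × 71.2 / 57.8)² = 2 × 13.62 = 27.24
Round up: n = 28 per group.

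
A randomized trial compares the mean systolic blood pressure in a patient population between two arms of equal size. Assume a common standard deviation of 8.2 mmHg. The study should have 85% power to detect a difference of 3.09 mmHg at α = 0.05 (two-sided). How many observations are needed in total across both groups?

For two equal groups, n per group = 2·((z_{α/2} + z_β)·σ/δ)².
z_{α/2} = 1.960; z_β = 1.036 (power 85%).
n = 2 × (2.996 × 8.2 / 3.09)² = 2 × 63.21 = 126.42
Round up: n = 127 per group.
Total across both groups: 2 × 127 = 254.

254 total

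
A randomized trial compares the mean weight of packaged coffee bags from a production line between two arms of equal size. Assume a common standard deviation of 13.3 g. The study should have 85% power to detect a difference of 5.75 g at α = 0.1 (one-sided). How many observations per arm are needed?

For two equal groups, n per group = 2·((z_α + z_β)·σ/δ)².
z_α = 1.282; z_β = 1.036 (power 85%).
n = 2 × (2.318 × 13.3 / 5.75)² = 2 × 28.75 = 57.50
Round up: n = 58 per group.

58 per group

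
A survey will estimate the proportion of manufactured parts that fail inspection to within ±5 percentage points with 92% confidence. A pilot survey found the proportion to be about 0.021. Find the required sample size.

For a proportion with margin E = 0.05 at 92% confidence, z = 1.751.
n = p̂(1−p̂)(z/E)² = 0.021 × 0.979 × (1.751/0.05)² = 25.21
Round up: n = 26.

26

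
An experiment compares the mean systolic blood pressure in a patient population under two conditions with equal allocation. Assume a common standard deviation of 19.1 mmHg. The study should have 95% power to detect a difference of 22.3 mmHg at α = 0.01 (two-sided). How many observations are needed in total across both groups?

For two equal groups, n per group = 2·((z_{α/2} + z_β)·σ/δ)².
z_{α/2} = 2.576; z_β = 1.645 (power 95%).
n = 2 × (4.221 × 19.1 / 22.3)² = 2 × 13.07 = 26.14
Round up: n = 27 per group.
Total across both groups: 2 × 27 = 54.

54 total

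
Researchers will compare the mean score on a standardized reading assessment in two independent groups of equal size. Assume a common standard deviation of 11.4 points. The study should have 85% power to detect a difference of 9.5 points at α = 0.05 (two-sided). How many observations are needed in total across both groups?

For two equal groups, n per group = 2·((z_{α/2} + z_β)·σ/δ)².
z_{α/2} = 1.960; z_β = 1.036 (power 85%).
n = 2 × (2.996 × 11.4 / 9.5)² = 2 × 12.93 = 25.86
Round up: n = 26 per group.
Total across both groups: 2 × 26 = 52.

52 total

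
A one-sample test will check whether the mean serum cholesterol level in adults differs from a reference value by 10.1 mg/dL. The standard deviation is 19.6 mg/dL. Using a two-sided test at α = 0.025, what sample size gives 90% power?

47

For a one-sample z-test, n = ((z_{α/2} + z_β)·σ/δ)².
z_{α/2} = 2.241 (two-sided α = 0.025); z_β = 1.282 (power 90% → β = 0.1).
n = (3.523 × 19.6 / 10.1)² = 46.74
Round up: n = 47.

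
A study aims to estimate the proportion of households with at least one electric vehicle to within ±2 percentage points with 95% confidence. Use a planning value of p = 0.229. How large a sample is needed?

1696

For a proportion with margin E = 0.02 at 95% confidence, z = 1.960.
n = p̂(1−p̂)(z/E)² = 0.229 × 0.771 × (1.960/0.02)² = 1695.67
Round up: n = 1696.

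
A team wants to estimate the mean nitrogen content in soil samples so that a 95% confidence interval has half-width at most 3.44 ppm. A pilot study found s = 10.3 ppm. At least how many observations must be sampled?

n = 35

For a mean, the margin of error is E = z·σ/√n, so n = (zσ/E)².
At 95% confidence, z = 1.960.
n = (1.960 × 10.3 / 3.44)² = 34.44
Round up: n = 35.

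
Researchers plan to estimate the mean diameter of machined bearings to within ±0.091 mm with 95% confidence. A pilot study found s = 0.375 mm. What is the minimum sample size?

For a mean, the margin of error is E = z·σ/√n, so n = (zσ/E)².
At 95% confidence, z = 1.960.
n = (1.960 × 0.375 / 0.091)² = 65.24
Round up: n = 66.

n = 66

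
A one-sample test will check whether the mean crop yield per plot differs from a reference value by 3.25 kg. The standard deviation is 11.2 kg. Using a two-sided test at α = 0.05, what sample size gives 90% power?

For a one-sample z-test, n = ((z_{α/2} + z_β)·σ/δ)².
z_{α/2} = 1.960 (two-sided α = 0.05); z_β = 1.282 (power 90% → β = 0.1).
n = (3.242 × 11.2 / 3.25)² = 124.82
Round up: n = 125.

n = 125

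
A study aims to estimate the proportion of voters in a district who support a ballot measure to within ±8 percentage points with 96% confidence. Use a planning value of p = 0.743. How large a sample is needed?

For a proportion with margin E = 0.08 at 96% confidence, z = 2.054.
n = p̂(1−p̂)(z/E)² = 0.743 × 0.257 × (2.054/0.08)² = 125.88
Round up: n = 126.

126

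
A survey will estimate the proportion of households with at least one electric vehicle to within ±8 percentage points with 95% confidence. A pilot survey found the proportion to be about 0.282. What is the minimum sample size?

n = 122

For a proportion with margin E = 0.08 at 95% confidence, z = 1.960.
n = p̂(1−p̂)(z/E)² = 0.282 × 0.718 × (1.960/0.08)² = 121.54
Round up: n = 122.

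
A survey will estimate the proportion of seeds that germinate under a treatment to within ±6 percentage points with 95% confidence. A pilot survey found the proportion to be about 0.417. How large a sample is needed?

For a proportion with margin E = 0.06 at 95% confidence, z = 1.960.
n = p̂(1−p̂)(z/E)² = 0.417 × 0.583 × (1.960/0.06)² = 259.43
Round up: n = 260.

260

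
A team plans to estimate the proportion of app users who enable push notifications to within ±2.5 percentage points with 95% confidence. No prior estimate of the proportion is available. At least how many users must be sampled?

For a proportion with margin E = 0.025 at 95% confidence, z = 1.960.
With no prior estimate, use p = 0.5, which maximizes p(1−p) at 0.25.
n = 0.25 × (z/E)² = 0.25 × (1.960/0.025)² = 1536.64
Round up: n = 1537.

1537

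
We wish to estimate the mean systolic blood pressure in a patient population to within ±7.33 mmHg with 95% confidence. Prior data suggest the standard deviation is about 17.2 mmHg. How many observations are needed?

For a mean, the margin of error is E = z·σ/√n, so n = (zσ/E)².
At 95% confidence, z = 1.960.
n = (1.960 × 17.2 / 7.33)² = 21.15
Round up: n = 22.

22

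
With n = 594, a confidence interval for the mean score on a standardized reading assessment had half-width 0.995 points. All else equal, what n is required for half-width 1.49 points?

265

Margin of error scales as 1/√n, so n₂ = n₁·(E₁/E₂)².
n₂ = 594 × (0.995/1.49)² = 594 × 0.4459 = 264.86
Round up: n₂ = 265.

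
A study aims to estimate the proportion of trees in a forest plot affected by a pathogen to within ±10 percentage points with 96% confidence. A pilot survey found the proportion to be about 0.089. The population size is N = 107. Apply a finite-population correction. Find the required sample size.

For a proportion with margin E = 0.1 at 96% confidence, z = 2.054.
n = p̂(1−p̂)(z/E)² = 0.089 × 0.911 × (2.054/0.1)² = 34.21 — call this n₀.
Finite-population correction with N = 107: n = n₀ / (1 + (n₀−1)/N) = 34.21 / 1.31 = 26.11
Round up: n = 27.

27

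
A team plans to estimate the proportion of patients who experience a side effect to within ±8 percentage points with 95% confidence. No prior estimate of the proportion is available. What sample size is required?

For a proportion with margin E = 0.08 at 95% confidence, z = 1.960.
With no prior estimate, use p = 0.5, which maximizes p(1−p) at 0.25.
n = 0.25 × (z/E)² = 0.25 × (1.960/0.08)² = 150.06
Round up: n = 151.

151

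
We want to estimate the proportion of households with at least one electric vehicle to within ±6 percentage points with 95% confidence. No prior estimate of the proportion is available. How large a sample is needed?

267

For a proportion with margin E = 0.06 at 95% confidence, z = 1.960.
With no prior estimate, use p = 0.5, which maximizes p(1−p) at 0.25.
n = 0.25 × (z/E)² = 0.25 × (1.960/0.06)² = 266.78
Round up: n = 267.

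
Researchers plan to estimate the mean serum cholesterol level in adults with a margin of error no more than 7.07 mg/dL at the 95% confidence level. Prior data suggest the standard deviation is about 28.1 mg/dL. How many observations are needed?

61

For a mean, the margin of error is E = z·σ/√n, so n = (zσ/E)².
At 95% confidence, z = 1.960.
n = (1.960 × 28.1 / 7.07)² = 60.69
Round up: n = 61.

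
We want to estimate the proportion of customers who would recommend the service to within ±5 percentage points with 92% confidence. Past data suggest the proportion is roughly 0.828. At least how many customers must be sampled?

For a proportion with margin E = 0.05 at 92% confidence, z = 1.751.
n = p̂(1−p̂)(z/E)² = 0.828 × 0.172 × (1.751/0.05)² = 174.66
Round up: n = 175.

175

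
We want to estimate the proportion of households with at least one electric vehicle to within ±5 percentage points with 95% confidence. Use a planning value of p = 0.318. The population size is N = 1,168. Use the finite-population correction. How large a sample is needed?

For a proportion with margin E = 0.05 at 95% confidence, z = 1.960.
n = p̂(1−p̂)(z/E)² = 0.318 × 0.682 × (1.960/0.05)² = 333.26 — call this n₀.
Finite-population correction with N = 1,168: n = n₀ / (1 + (n₀−1)/N) = 333.26 / 1.284 = 259.55
Round up: n = 260.

260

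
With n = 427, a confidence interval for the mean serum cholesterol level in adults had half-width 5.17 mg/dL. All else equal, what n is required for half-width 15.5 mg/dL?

48

Margin of error scales as 1/√n, so n₂ = n₁·(E₁/E₂)².
n₂ = 427 × (5.17/15.5)² = 427 × 0.1113 = 47.53
Round up: n₂ = 48.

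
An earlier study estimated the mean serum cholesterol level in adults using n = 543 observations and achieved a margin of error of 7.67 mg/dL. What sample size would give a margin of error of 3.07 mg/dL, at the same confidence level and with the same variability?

3390

Margin of error scales as 1/√n, so n₂ = n₁·(E₁/E₂)².
n₂ = 543 × (7.67/3.07)² = 543 × 6.242 = 3389.41
Round up: n₂ = 3390.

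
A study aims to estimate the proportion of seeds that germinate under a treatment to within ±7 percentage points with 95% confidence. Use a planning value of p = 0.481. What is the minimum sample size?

For a proportion with margin E = 0.07 at 95% confidence, z = 1.960.
n = p̂(1−p̂)(z/E)² = 0.481 × 0.519 × (1.960/0.07)² = 195.72
Round up: n = 196.

196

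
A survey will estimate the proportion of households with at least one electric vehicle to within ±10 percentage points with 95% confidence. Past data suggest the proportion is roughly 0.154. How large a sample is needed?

For a proportion with margin E = 0.1 at 95% confidence, z = 1.960.
n = p̂(1−p̂)(z/E)² = 0.154 × 0.846 × (1.960/0.1)² = 50.05
Round up: n = 51.

51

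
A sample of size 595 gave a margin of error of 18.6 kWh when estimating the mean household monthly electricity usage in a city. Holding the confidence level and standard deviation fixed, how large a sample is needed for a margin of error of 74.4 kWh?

n = 38

Margin of error scales as 1/√n, so n₂ = n₁·(E₁/E₂)².
n₂ = 595 × (18.6/74.4)² = 595 × 0.0625 = 37.19
Round up: n₂ = 38.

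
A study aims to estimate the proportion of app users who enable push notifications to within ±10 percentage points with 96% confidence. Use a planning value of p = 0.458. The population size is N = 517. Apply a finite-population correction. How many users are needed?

88

For a proportion with margin E = 0.1 at 96% confidence, z = 2.054.
n = p̂(1−p̂)(z/E)² = 0.458 × 0.542 × (2.054/0.1)² = 104.73 — call this n₀.
Finite-population correction with N = 517: n = n₀ / (1 + (n₀−1)/N) = 104.73 / 1.201 = 87.20
Round up: n = 88.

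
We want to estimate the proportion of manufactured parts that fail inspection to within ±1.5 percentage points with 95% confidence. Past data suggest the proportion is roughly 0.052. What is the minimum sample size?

n = 842

For a proportion with margin E = 0.015 at 95% confidence, z = 1.960.
n = p̂(1−p̂)(z/E)² = 0.052 × 0.948 × (1.960/0.015)² = 841.67
Round up: n = 842.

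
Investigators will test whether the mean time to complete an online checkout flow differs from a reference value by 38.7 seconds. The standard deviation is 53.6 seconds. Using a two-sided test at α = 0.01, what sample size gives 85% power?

n = 26

For a one-sample z-test, n = ((z_{α/2} + z_β)·σ/δ)².
z_{α/2} = 2.576 (two-sided α = 0.01); z_β = 1.036 (power 85% → β = 0.15).
n = (3.612 × 53.6 / 38.7)² = 25.03
Round up: n = 26.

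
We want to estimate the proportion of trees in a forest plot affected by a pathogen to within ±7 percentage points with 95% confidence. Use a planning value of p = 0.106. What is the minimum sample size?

75

For a proportion with margin E = 0.07 at 95% confidence, z = 1.960.
n = p̂(1−p̂)(z/E)² = 0.106 × 0.894 × (1.960/0.07)² = 74.29
Round up: n = 75.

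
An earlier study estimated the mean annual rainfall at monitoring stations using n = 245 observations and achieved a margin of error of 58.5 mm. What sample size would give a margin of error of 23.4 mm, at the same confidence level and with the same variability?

1532

Margin of error scales as 1/√n, so n₂ = n₁·(E₁/E₂)².
n₂ = 245 × (58.5/23.4)² = 245 × 6.25 = 1531.25
Round up: n₂ = 1532.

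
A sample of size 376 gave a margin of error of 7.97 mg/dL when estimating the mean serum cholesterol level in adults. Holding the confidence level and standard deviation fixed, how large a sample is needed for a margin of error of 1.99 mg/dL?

Margin of error scales as 1/√n, so n₂ = n₁·(E₁/E₂)².
n₂ = 376 × (7.97/1.99)² = 376 × 16.04 = 6031.04
Round up: n₂ = 6032.

6032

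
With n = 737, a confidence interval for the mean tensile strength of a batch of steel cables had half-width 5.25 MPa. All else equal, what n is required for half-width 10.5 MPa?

185

Margin of error scales as 1/√n, so n₂ = n₁·(E₁/E₂)².
n₂ = 737 × (5.25/10.5)² = 737 × 0.25 = 184.25
Round up: n₂ = 185.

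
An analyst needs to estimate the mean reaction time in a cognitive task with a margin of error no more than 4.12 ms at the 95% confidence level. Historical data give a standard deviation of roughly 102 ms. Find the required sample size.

For a mean, the margin of error is E = z·σ/√n, so n = (zσ/E)².
At 95% confidence, z = 1.960.
n = (1.960 × 102 / 4.12)² = 2354.60
Round up: n = 2355.

n = 2355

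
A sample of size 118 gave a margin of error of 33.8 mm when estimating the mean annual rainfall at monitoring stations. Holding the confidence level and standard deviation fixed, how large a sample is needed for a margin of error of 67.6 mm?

n = 30

Margin of error scales as 1/√n, so n₂ = n₁·(E₁/E₂)².
n₂ = 118 × (33.8/67.6)² = 118 × 0.25 = 29.50
Round up: n₂ = 30.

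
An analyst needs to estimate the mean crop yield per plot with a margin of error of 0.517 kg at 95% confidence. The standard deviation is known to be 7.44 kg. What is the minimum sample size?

796

For a mean, the margin of error is E = z·σ/√n, so n = (zσ/E)².
At 95% confidence, z = 1.960.
n = (1.960 × 7.44 / 0.517)² = 795.57
Round up: n = 796.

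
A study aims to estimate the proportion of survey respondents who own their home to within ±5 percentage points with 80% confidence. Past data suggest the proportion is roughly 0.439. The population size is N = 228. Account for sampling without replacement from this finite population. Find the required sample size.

95

For a proportion with margin E = 0.05 at 80% confidence, z = 1.282.
n = p̂(1−p̂)(z/E)² = 0.439 × 0.561 × (1.282/0.05)² = 161.91 — call this n₀.
Finite-population correction with N = 228: n = n₀ / (1 + (n₀−1)/N) = 161.91 / 1.706 = 94.91
Round up: n = 95.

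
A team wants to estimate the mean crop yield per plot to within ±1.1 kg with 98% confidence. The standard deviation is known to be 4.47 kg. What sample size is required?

90

For a mean, the margin of error is E = z·σ/√n, so n = (zσ/E)².
At 98% confidence, z = 2.326.
n = (2.326 × 4.47 / 1.1)² = 89.34
Round up: n = 90.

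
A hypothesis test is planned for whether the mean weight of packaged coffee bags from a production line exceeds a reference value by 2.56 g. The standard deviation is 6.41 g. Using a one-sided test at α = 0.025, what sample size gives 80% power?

50

For a one-sample z-test, n = ((z_α + z_β)·σ/δ)².
z_α = 1.960 (one-sided α = 0.025); z_β = 0.842 (power 80% → β = 0.2).
n = (2.802 × 6.41 / 2.56)² = 49.22
Round up: n = 50.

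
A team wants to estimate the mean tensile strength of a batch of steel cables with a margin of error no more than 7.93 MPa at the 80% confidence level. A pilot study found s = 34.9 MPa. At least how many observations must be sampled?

For a mean, the margin of error is E = z·σ/√n, so n = (zσ/E)².
At 80% confidence, z = 1.282.
n = (1.282 × 34.9 / 7.93)² = 31.83
Round up: n = 32.

32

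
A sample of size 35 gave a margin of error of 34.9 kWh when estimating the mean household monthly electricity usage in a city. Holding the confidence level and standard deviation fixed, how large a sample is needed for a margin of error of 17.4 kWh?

141

Margin of error scales as 1/√n, so n₂ = n₁·(E₁/E₂)².
n₂ = 35 × (34.9/17.4)² = 35 × 4.023 = 140.80
Round up: n₂ = 141.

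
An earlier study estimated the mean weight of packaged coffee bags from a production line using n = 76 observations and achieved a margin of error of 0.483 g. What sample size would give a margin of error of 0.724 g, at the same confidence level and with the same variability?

34

Margin of error scales as 1/√n, so n₂ = n₁·(E₁/E₂)².
n₂ = 76 × (0.483/0.724)² = 76 × 0.4451 = 33.83
Round up: n₂ = 34.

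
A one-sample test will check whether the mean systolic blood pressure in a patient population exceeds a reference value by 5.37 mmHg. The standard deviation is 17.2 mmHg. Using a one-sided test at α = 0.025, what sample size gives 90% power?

For a one-sample z-test, n = ((z_α + z_β)·σ/δ)².
z_α = 1.960 (one-sided α = 0.025); z_β = 1.282 (power 90% → β = 0.1).
n = (3.242 × 17.2 / 5.37)² = 107.83
Round up: n = 108.

108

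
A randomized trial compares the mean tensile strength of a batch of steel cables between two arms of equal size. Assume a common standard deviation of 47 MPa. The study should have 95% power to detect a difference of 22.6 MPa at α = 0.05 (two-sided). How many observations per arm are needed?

113 per group

For two equal groups, n per group = 2·((z_{α/2} + z_β)·σ/δ)².
z_{α/2} = 1.960; z_β = 1.645 (power 95%).
n = 2 × (3.605 × 47 / 22.6)² = 2 × 56.21 = 112.42
Round up: n = 113 per group.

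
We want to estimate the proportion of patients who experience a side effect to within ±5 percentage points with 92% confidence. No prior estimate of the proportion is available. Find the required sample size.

307

For a proportion with margin E = 0.05 at 92% confidence, z = 1.751.
With no prior estimate, use p = 0.5, which maximizes p(1−p) at 0.25.
n = 0.25 × (z/E)² = 0.25 × (1.751/0.05)² = 306.60
Round up: n = 307.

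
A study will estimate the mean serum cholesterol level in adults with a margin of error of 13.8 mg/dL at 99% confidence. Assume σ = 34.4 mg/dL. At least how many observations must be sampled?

42

For a mean, the margin of error is E = z·σ/√n, so n = (zσ/E)².
At 99% confidence, z = 2.576.
n = (2.576 × 34.4 / 13.8)² = 41.23
Round up: n = 42.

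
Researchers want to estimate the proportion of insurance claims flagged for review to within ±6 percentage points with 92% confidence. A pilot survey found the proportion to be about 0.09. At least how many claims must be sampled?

For a proportion with margin E = 0.06 at 92% confidence, z = 1.751.
n = p̂(1−p̂)(z/E)² = 0.09 × 0.91 × (1.751/0.06)² = 69.75
Round up: n = 70.

n = 70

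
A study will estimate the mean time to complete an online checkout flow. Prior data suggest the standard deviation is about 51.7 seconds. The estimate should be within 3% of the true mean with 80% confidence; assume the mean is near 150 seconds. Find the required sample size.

217

For a mean, the margin of error is E = z·σ/√n, so n = (zσ/E)².
At 80% confidence, z = 1.282.
E = 3% of 150 = 4.5 seconds.
n = (1.282 × 51.7 / 4.5)² = 216.94
Round up: n = 217.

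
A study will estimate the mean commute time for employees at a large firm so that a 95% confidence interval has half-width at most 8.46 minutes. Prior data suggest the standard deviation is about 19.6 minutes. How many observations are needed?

21

For a mean, the margin of error is E = z·σ/√n, so n = (zσ/E)².
At 95% confidence, z = 1.960.
n = (1.960 × 19.6 / 8.46)² = 20.62
Round up: n = 21.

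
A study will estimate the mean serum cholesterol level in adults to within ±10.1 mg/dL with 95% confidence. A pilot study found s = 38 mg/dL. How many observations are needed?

For a mean, the margin of error is E = z·σ/√n, so n = (zσ/E)².
At 95% confidence, z = 1.960.
n = (1.960 × 38 / 10.1)² = 54.38
Round up: n = 55.

55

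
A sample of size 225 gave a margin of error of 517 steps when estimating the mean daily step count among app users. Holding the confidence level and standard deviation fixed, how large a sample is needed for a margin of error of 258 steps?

Margin of error scales as 1/√n, so n₂ = n₁·(E₁/E₂)².
n₂ = 225 × (517/258)² = 225 × 4.016 = 903.60
Round up: n₂ = 904.

904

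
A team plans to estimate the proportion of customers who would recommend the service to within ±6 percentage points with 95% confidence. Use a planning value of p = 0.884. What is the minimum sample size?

110

For a proportion with margin E = 0.06 at 95% confidence, z = 1.960.
n = p̂(1−p̂)(z/E)² = 0.884 × 0.116 × (1.960/0.06)² = 109.43
Round up: n = 110.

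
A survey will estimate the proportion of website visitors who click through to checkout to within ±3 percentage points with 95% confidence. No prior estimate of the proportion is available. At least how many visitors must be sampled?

n = 1068

For a proportion with margin E = 0.03 at 95% confidence, z = 1.960.
With no prior estimate, use p = 0.5, which maximizes p(1−p) at 0.25.
n = 0.25 × (z/E)² = 0.25 × (1.960/0.03)² = 1067.11
Round up: n = 1068.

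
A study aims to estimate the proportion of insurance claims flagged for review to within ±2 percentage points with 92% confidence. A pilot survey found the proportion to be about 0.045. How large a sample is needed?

n = 330

For a proportion with margin E = 0.02 at 92% confidence, z = 1.751.
n = p̂(1−p̂)(z/E)² = 0.045 × 0.955 × (1.751/0.02)² = 329.40
Round up: n = 330.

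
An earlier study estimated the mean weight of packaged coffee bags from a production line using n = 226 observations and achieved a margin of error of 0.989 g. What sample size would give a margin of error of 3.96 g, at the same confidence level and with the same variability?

Margin of error scales as 1/√n, so n₂ = n₁·(E₁/E₂)².
n₂ = 226 × (0.989/3.96)² = 226 × 0.06237 = 14.10
Round up: n₂ = 15.

15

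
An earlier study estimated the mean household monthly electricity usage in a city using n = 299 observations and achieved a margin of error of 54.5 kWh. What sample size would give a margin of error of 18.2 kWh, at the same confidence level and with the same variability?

2682

Margin of error scales as 1/√n, so n₂ = n₁·(E₁/E₂)².
n₂ = 299 × (54.5/18.2)² = 299 × 8.967 = 2681.13
Round up: n₂ = 2682.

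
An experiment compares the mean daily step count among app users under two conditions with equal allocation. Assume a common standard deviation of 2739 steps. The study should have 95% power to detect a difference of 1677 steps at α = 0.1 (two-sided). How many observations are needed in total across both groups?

116 total

For two equal groups, n per group = 2·((z_{α/2} + z_β)·σ/δ)².
z_{α/2} = 1.645; z_β = 1.645 (power 95%).
n = 2 × (3.290 × 2739 / 1677)² = 2 × 28.87 = 57.74
Round up: n = 58 per group.
Total across both groups: 2 × 58 = 116.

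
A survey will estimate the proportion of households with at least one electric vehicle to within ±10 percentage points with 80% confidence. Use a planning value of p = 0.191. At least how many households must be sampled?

n = 26

For a proportion with margin E = 0.1 at 80% confidence, z = 1.282.
n = p̂(1−p̂)(z/E)² = 0.191 × 0.809 × (1.282/0.1)² = 25.40
Round up: n = 26.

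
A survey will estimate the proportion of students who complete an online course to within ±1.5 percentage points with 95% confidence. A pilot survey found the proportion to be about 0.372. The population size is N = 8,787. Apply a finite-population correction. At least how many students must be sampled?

For a proportion with margin E = 0.015 at 95% confidence, z = 1.960.
n = p̂(1−p̂)(z/E)² = 0.372 × 0.628 × (1.960/0.015)² = 3988.71 — call this n₀.
Finite-population correction with N = 8,787: n = n₀ / (1 + (n₀−1)/N) = 3988.71 / 1.454 = 2743.27
Round up: n = 2744.

2744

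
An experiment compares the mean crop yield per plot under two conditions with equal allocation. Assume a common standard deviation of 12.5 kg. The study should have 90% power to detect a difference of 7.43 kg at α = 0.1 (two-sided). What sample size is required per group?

For two equal groups, n per group = 2·((z_{α/2} + z_β)·σ/δ)².
z_{α/2} = 1.645; z_β = 1.282 (power 90%).
n = 2 × (2.927 × 12.5 / 7.43)² = 2 × 24.25 = 48.50
Round up: n = 49 per group.

49 per group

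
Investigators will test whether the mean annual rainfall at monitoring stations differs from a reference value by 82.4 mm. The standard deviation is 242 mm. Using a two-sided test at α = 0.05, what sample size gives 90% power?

91

For a one-sample z-test, n = ((z_{α/2} + z_β)·σ/δ)².
z_{α/2} = 1.960 (two-sided α = 0.05); z_β = 1.282 (power 90% → β = 0.1).
n = (3.242 × 242 / 82.4)² = 90.66
Round up: n = 91.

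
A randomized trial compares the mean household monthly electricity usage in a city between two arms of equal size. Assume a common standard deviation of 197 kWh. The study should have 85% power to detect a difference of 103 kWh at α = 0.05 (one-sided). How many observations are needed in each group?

For two equal groups, n per group = 2·((z_α + z_β)·σ/δ)².
z_α = 1.645; z_β = 1.036 (power 85%).
n = 2 × (2.681 × 197 / 103)² = 2 × 26.29 = 52.58
Round up: n = 53 per group.

53 per group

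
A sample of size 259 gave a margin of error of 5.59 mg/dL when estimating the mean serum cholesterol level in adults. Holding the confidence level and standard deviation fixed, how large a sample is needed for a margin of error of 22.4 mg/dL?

n = 17

Margin of error scales as 1/√n, so n₂ = n₁·(E₁/E₂)².
n₂ = 259 × (5.59/22.4)² = 259 × 0.06228 = 16.13
Round up: n₂ = 17.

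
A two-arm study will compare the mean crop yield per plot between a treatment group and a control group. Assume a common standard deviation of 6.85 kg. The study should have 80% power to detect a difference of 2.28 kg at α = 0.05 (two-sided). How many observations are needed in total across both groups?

For two equal groups, n per group = 2·((z_{α/2} + z_β)·σ/δ)².
z_{α/2} = 1.960; z_β = 0.842 (power 80%).
n = 2 × (2.802 × 6.85 / 2.28)² = 2 × 70.87 = 141.74
Round up: n = 142 per group.
Total across both groups: 2 × 142 = 284.

284 total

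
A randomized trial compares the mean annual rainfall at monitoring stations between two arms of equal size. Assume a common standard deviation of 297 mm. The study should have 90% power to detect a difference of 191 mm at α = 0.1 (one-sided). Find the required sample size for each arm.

32 per group

For two equal groups, n per group = 2·((z_α + z_β)·σ/δ)².
z_α = 1.282; z_β = 1.282 (power 90%).
n = 2 × (2.564 × 297 / 191)² = 2 × 15.90 = 31.80
Round up: n = 32 per group.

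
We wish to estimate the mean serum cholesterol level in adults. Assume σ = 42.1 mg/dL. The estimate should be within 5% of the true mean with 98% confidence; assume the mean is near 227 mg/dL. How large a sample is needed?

75

For a mean, the margin of error is E = z·σ/√n, so n = (zσ/E)².
At 98% confidence, z = 2.326.
E = 5% of 227 = 11.35 mg/dL.
n = (2.326 × 42.1 / 11.35)² = 74.44
Round up: n = 75.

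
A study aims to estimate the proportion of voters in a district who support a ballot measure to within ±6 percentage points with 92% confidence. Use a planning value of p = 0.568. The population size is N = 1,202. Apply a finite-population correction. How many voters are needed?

n = 179

For a proportion with margin E = 0.06 at 92% confidence, z = 1.751.
n = p̂(1−p̂)(z/E)² = 0.568 × 0.432 × (1.751/0.06)² = 208.98 — call this n₀.
Finite-population correction with N = 1,202: n = n₀ / (1 + (n₀−1)/N) = 208.98 / 1.173 = 178.16
Round up: n = 179.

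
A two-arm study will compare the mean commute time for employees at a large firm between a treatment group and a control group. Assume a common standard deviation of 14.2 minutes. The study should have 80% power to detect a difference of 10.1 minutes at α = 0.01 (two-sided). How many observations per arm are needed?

47 per group

For two equal groups, n per group = 2·((z_{α/2} + z_β)·σ/δ)².
z_{α/2} = 2.576; z_β = 0.842 (power 80%).
n = 2 × (3.418 × 14.2 / 10.1)² = 2 × 23.09 = 46.18
Round up: n = 47 per group.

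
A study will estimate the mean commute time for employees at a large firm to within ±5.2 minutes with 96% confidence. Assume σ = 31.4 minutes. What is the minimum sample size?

154

For a mean, the margin of error is E = z·σ/√n, so n = (zσ/E)².
At 96% confidence, z = 2.054.
n = (2.054 × 31.4 / 5.2)² = 153.83
Round up: n = 154.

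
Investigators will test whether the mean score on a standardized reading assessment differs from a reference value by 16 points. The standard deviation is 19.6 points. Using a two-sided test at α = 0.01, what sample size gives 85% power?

For a one-sample z-test, n = ((z_{α/2} + z_β)·σ/δ)².
z_{α/2} = 2.576 (two-sided α = 0.01); z_β = 1.036 (power 85% → β = 0.15).
n = (3.612 × 19.6 / 16)² = 19.58
Round up: n = 20.

n = 20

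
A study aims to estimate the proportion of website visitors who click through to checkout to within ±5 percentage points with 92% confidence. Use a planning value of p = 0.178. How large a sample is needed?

n = 180

For a proportion with margin E = 0.05 at 92% confidence, z = 1.751.
n = p̂(1−p̂)(z/E)² = 0.178 × 0.822 × (1.751/0.05)² = 179.44
Round up: n = 180.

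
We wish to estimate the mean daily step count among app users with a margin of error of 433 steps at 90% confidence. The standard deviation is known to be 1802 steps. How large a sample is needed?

For a mean, the margin of error is E = z·σ/√n, so n = (zσ/E)².
At 90% confidence, z = 1.645.
n = (1.645 × 1802 / 433)² = 46.87
Round up: n = 47.

47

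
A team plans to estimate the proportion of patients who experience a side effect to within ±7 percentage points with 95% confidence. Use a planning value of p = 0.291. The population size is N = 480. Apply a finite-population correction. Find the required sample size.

For a proportion with margin E = 0.07 at 95% confidence, z = 1.960.
n = p̂(1−p̂)(z/E)² = 0.291 × 0.709 × (1.960/0.07)² = 161.75 — call this n₀.
Finite-population correction with N = 480: n = n₀ / (1 + (n₀−1)/N) = 161.75 / 1.335 = 121.16
Round up: n = 122.

n = 122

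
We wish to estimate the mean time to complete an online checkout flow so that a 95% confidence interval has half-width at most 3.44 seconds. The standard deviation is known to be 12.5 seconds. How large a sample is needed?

51

For a mean, the margin of error is E = z·σ/√n, so n = (zσ/E)².
At 95% confidence, z = 1.960.
n = (1.960 × 12.5 / 3.44)² = 50.72
Round up: n = 51.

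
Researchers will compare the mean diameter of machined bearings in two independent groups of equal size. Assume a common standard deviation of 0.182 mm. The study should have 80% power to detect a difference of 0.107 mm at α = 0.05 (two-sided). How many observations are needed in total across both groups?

92 total

For two equal groups, n per group = 2·((z_{α/2} + z_β)·σ/δ)².
z_{α/2} = 1.960; z_β = 0.842 (power 80%).
n = 2 × (2.802 × 0.182 / 0.107)² = 2 × 22.71 = 45.42
Round up: n = 46 per group.
Total across both groups: 2 × 46 = 92.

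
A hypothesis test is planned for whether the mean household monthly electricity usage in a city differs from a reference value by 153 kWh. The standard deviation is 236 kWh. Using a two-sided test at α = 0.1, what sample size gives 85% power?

18

For a one-sample z-test, n = ((z_{α/2} + z_β)·σ/δ)².
z_{α/2} = 1.645 (two-sided α = 0.1); z_β = 1.036 (power 85% → β = 0.15).
n = (2.681 × 236 / 153)² = 17.10
Round up: n = 18.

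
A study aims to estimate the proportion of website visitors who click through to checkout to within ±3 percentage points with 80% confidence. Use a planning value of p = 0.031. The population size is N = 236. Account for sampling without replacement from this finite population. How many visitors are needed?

For a proportion with margin E = 0.03 at 80% confidence, z = 1.282.
n = p̂(1−p̂)(z/E)² = 0.031 × 0.969 × (1.282/0.03)² = 54.86 — call this n₀.
Finite-population correction with N = 236: n = n₀ / (1 + (n₀−1)/N) = 54.86 / 1.228 = 44.67
Round up: n = 45.

45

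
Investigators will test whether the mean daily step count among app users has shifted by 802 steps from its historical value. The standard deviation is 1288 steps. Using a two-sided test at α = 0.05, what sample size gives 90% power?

28

For a one-sample z-test, n = ((z_{α/2} + z_β)·σ/δ)².
z_{α/2} = 1.960 (two-sided α = 0.05); z_β = 1.282 (power 90% → β = 0.1).
n = (3.242 × 1288 / 802)² = 27.11
Round up: n = 28.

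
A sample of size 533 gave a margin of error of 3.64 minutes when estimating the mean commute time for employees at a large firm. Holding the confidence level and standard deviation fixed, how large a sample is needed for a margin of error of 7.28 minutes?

Margin of error scales as 1/√n, so n₂ = n₁·(E₁/E₂)².
n₂ = 533 × (3.64/7.28)² = 533 × 0.25 = 133.25
Round up: n₂ = 134.

134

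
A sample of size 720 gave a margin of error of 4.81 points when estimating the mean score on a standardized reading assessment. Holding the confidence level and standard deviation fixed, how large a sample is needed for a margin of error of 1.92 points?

n = 4519

Margin of error scales as 1/√n, so n₂ = n₁·(E₁/E₂)².
n₂ = 720 × (4.81/1.92)² = 720 × 6.276 = 4518.72
Round up: n₂ = 4519.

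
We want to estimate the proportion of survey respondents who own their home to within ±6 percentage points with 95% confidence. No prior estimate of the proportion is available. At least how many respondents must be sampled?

For a proportion with margin E = 0.06 at 95% confidence, z = 1.960.
With no prior estimate, use p = 0.5, which maximizes p(1−p) at 0.25.
n = 0.25 × (z/E)² = 0.25 × (1.960/0.06)² = 266.78
Round up: n = 267.

267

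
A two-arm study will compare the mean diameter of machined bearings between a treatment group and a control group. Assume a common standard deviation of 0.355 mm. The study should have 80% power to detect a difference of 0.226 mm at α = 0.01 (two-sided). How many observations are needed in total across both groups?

116 total

For two equal groups, n per group = 2·((z_{α/2} + z_β)·σ/δ)².
z_{α/2} = 2.576; z_β = 0.842 (power 80%).
n = 2 × (3.418 × 0.355 / 0.226)² = 2 × 28.83 = 57.66
Round up: n = 58 per group.
Total across both groups: 2 × 58 = 116.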